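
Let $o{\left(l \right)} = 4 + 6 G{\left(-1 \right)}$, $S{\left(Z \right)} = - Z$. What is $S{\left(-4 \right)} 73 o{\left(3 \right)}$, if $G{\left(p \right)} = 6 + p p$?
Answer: $13432$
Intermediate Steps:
$G{\left(p \right)} = 6 + p^{2}$
$o{\left(l \right)} = 46$ ($o{\left(l \right)} = 4 + 6 \left(6 + \left(-1\right)^{2}\right) = 4 + 6 \left(6 + 1\right) = 4 + 6 \cdot 7 = 4 + 42 = 46$)
$S{\left(-4 \right)} 73 o{\left(3 \right)} = \left(-1\right) \left(-4\right) 73 \cdot 46 = 4 \cdot 73 \cdot 46 = 292 \cdot 46 = 13432$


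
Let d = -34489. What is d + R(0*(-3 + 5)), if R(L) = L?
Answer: -34489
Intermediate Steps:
d + R(0*(-3 + 5)) = -34489 + 0*(-3 + 5) = -34489 + 0*2 = -34489 + 0 = -34489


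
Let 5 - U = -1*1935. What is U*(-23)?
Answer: -44620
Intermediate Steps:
U = 1940 (U = 5 - (-1)*1935 = 5 - 1*(-1935) = 5 + 1935 = 1940)
U*(-23) = 1940*(-23) = -44620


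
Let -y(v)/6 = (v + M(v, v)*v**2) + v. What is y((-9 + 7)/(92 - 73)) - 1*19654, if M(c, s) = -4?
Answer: -7094542/361 ≈ -19652.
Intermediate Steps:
y(v) = -12*v + 24*v**2 (y(v) = -6*((v - 4*v**2) + v) = -6*(-4*v**2 + 2*v) = -12*v + 24*v**2)
y((-9 + 7)/(92 - 73)) - 1*19654 = 12*((-9 + 7)/(92 - 73))*(-1 + 2*((-9 + 7)/(92 - 73))) - 1*19654 = 12*(-2/19)*(-1 + 2*(-2/19)) - 19654 = 12*(-2/19)*(-1 - 4/19) - 19654 = 12*(-2/19)*(-23/19) - 19654 = 552/361 - 19654 = -7094542/361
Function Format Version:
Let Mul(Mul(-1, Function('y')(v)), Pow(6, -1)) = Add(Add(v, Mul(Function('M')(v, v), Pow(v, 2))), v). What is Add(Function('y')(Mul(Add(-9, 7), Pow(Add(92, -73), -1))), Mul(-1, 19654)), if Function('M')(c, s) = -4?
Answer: Rational(-7094542, 361) ≈ -19652.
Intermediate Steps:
Function('y')(v) = Add(Mul(-12, v), Mul(24, Pow(v, 2))) (Function('y')(v) = Mul(-6, Add(Add(v, Mul(-4, Pow(v, 2))), v)) = Mul(-6, Add(Mul(-4, Pow(v, 2)), Mul(2, v))) = Add(Mul(-12, v), Mul(24, Pow(v, 2))))
Add(Function('y')(Mul(Add(-9, 7), Pow(Add(92, -73), -1))), Mul(-1, 19654)) = Add(Mul(12, Mul(Add(-9, 7), Pow(Add(92, -73), -1)), Add(-1, Mul(2, Mul(Add(-9, 7), Pow(Add(92, -73), -1))))), Mul(-1, 19654)) = Add(Mul(12, Mul(-2, Pow(19, -1)), Add(-1, Mul(2, Mul(-2, Pow(19, -1))))), -19654) = Add(Mul(12, Mul(-2, Rational(1, 19)), Add(-1, Mul(2, Mul(-2, Rational(1, 19))))), -19654) = Add(Mul(12, Rational(-2, 19), Add(-1, Mul(2, Rational(-2, 19)))), -19654) = Add(Mul(12, Rational(-2, 19), Add(-1, Rational(-4, 19))), -19654) = Add(Mul(12, Rational(-2, 19), Rational(-23, 19)), -19654) = Add(Rational(552, 361), -19654) = Rational(-7094542, 361)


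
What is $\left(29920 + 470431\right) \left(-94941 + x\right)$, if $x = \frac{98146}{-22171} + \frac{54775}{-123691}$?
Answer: $- \frac{3521052553730805976}{74117653} \approx -4.7506 \cdot 10^{10}$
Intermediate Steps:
$x = - \frac{13354193411}{2742353161}$ ($x = 98146 \left(- \frac{1}{22171}\right) + 54775 \left(- \frac{1}{123691}\right) = - \frac{98146}{22171} - \frac{54775}{123691} = - \frac{13354193411}{2742353161} \approx -4.8696$)
$\left(29920 + 470431\right) \left(-94941 + x\right) = \left(29920 + 470431\right) \left(-94941 - \frac{13354193411}{2742353161}\right) = 500351 \left(- \frac{260375105651912}{2742353161}\right) = - \frac{3521052553730805976}{74117653}$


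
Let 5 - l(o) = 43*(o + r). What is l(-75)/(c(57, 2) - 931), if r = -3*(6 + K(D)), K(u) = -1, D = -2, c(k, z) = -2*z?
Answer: -775/187 ≈ -4.1444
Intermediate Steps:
r = -15 (r = -3*(6 - 1) = -3*5 = -15)
l(o) = 650 - 43*o (l(o) = 5 - 43*(o - 15) = 5 - 43*(-15 + o) = 5 - (-645 + 43*o) = 5 + (645 - 43*o) = 650 - 43*o)
l(-75)/(c(57, 2) - 931) = (650 - 43*(-75))/(-2*2 - 931) = (650 + 3225)/(-4 - 931) = 3875/(-935) = 3875*(-1/935) = -775/187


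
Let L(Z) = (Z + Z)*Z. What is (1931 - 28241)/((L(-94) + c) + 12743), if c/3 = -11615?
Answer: 2631/443 ≈ 5.9390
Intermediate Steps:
c = -34845 (c = 3*(-11615) = -34845)
L(Z) = 2*Z² (L(Z) = (2*Z)*Z = 2*Z²)
(1931 - 28241)/((L(-94) + c) + 12743) = (1931 - 28241)/((2*(-94)² - 34845) + 12743) = -26310/((2*8836 - 34845) + 12743) = -26310/((17672 - 34845) + 12743) = -26310/(-17173 + 12743) = -26310/(-4430) = -26310*(-1/4430) = 2631/443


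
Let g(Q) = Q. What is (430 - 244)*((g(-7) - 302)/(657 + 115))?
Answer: -28737/386 ≈ -74.448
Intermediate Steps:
(430 - 244)*((g(-7) - 302)/(657 + 115)) = (430 - 244)*((-7 - 302)/(657 + 115)) = 186*(-309/772) = -28737/386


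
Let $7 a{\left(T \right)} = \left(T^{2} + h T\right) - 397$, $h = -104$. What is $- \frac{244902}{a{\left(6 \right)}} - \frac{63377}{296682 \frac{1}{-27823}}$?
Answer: $\frac{11398448239}{1483410} \approx 7684.0$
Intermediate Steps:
$a{\left(T \right)} = - \frac{397}{7} - \frac{104 T}{7} + \frac{T^{2}}{7}$ ($a{\left(T \right)} = \frac{\left(T^{2} - 104 T\right) - 397}{7} = \frac{-397 + T^{2} - 104 T}{7} = - \frac{397}{7} - \frac{104 T}{7} + \frac{T^{2}}{7}$)
$- \frac{244902}{a{\left(6 \right)}} - \frac{63377}{296682 \frac{1}{-27823}} = - \frac{244902}{- \frac{397}{7} - \frac{624}{7} + \frac{6^{2}}{7}} - \frac{63377}{296682 \frac{1}{-27823}} = - \frac{244902}{- \frac{397}{7} - \frac{624}{7} + \frac{1}{7} \cdot 36} - \frac{63377}{296682 \left(- \frac{1}{27823}\right)} = - \frac{244902}{- \frac{397}{7} - \frac{624}{7} + \frac{36}{7}} - \frac{63377}{- \frac{296682}{27823}} = - \frac{244902}{- \frac{985}{7}} - - \frac{1763338271}{296682} = \left(-244902\right) \left(- \frac{7}{985}\right) + \frac{1763338271}{296682} = \frac{1714314}{985} + \frac{1763338271}{296682} = \frac{11398448239}{1483410}$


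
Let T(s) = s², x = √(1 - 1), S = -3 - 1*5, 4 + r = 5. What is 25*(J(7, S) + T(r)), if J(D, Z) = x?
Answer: 25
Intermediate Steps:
r = 1 (r = -4 + 5 = 1)
S = -8 (S = -3 - 5 = -8)
x = 0 (x = √0 = 0)
J(D, Z) = 0
25*(J(7, S) + T(r)) = 25*(0 + 1²) = 25*(0 + 1) = 25*1 = 25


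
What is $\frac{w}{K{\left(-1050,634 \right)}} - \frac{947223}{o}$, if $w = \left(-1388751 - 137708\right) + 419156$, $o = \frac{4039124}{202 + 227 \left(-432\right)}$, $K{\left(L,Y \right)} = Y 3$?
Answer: $\frac{7159892536720}{320100577} \approx 22368.0$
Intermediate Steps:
$K{\left(L,Y \right)} = 3 Y$
$o = - \frac{2019562}{48931}$ ($o = \frac{4039124}{202 - 98064} = \frac{4039124}{-97862} = 4039124 \left(- \frac{1}{97862}\right) = - \frac{2019562}{48931} \approx -41.274$)
$w = -1107303$ ($w = -1526459 + 419156 = -1107303$)
$\frac{w}{K{\left(-1050,634 \right)}} - \frac{947223}{o} = - \frac{1107303}{3 \cdot 634} - \frac{947223}{- \frac{2019562}{48931}} = - \frac{1107303}{1902} - - \frac{46348568613}{2019562} = \left(-1107303\right) \frac{1}{1902} + \frac{46348568613}{2019562} = - \frac{369101}{634} + \frac{46348568613}{2019562} = \frac{7159892536720}{320100577}$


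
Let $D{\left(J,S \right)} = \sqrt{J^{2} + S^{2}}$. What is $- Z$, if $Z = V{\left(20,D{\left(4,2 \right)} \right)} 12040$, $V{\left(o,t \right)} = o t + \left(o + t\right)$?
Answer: $-240800 - 505680 \sqrt{5} \approx -1.3715 \cdot 10^{6}$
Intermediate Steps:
$V{\left(o,t \right)} = o + t + o t$
$Z = 240800 + 505680 \sqrt{5}$ ($Z = \left(20 + \sqrt{4^{2} + 2^{2}} + 20 \sqrt{4^{2} + 2^{2}}\right) 12040 = \left(20 + \sqrt{16 + 4} + 20 \sqrt{16 + 4}\right) 12040 = \left(20 + \sqrt{20} + 20 \sqrt{20}\right) 12040 = \left(20 + 2 \sqrt{5} + 20 \cdot 2 \sqrt{5}\right) 12040 = \left(20 + 2 \sqrt{5} + 40 \sqrt{5}\right) 12040 = \left(20 + 42 \sqrt{5}\right) 12040 = 240800 + 505680 \sqrt{5} \approx 1.3715 \cdot 10^{6}$)
$- Z = - (240800 + 505680 \sqrt{5}) = -240800 - 505680 \sqrt{5}$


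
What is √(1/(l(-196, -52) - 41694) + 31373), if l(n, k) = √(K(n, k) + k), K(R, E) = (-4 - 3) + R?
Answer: √((1308065861 - 31373*I*√255)/(41694 - I*√255)) ≈ 177.12 - 0.e-11*I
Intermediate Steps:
K(R, E) = -7 + R
l(n, k) = √(-7 + k + n) (l(n, k) = √((-7 + n) + k) = √(-7 + k + n))
√(1/(l(-196, -52) - 41694) + 31373) = √(1/(√(-7 - 52 - 196) - 41694) + 31373) = √(1/(√(-255) - 41694) + 31373) = √(1/(I*√255 - 41694) + 31373) = √(1/(-41694 + I*√255) + 31373) = √(31373 + 1/(-41694 + I*√255))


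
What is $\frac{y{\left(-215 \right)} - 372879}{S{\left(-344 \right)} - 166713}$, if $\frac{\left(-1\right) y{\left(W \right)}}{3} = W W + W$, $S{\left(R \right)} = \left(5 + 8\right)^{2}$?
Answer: $\frac{72987}{23792} \approx 3.0677$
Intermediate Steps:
$S{\left(R \right)} = 169$ ($S{\left(R \right)} = 13^{2} = 169$)
$y{\left(W \right)} = - 3 W - 3 W^{2}$ ($y{\left(W \right)} = - 3 \left(W W + W\right) = - 3 \left(W^{2} + W\right) = - 3 \left(W + W^{2}\right) = - 3 W - 3 W^{2}$)
$\frac{y{\left(-215 \right)} - 372879}{S{\left(-344 \right)} - 166713} = \frac{\left(-3\right) \left(-215\right) \left(1 - 215\right) - 372879}{169 - 166713} = \frac{\left(-3\right) \left(-215\right) \left(-214\right) - 372879}{-166544} = \left(-138030 - 372879\right) \left(- \frac{1}{166544}\right) = \left(-510909\right) \left(- \frac{1}{166544}\right) = \frac{72987}{23792}$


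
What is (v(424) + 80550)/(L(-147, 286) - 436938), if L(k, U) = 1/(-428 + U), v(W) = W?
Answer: -11498308/62045197 ≈ -0.18532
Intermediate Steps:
(v(424) + 80550)/(L(-147, 286) - 436938) = (424 + 80550)/(1/(-428 + 286) - 436938) = 80974/(1/(-142) - 436938) = 80974/(-1/142 - 436938) = 80974/(-62045197/142) = 80974*(-142/62045197) = -11498308/62045197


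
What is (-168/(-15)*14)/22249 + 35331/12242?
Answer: 3939994823/1361861290 ≈ 2.8931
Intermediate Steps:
(-168/(-15)*14)/22249 + 35331/12242 = (-168*(-1)/15*14)*(1/22249) + 35331*(1/12242) = (-24*(-7/15)*14)*(1/22249) + 35331/12242 = ((56/5)*14)*(1/22249) + 35331/12242 = (784/5)*(1/22249) + 35331/12242 = 784/111245 + 35331/12242 = 3939994823/1361861290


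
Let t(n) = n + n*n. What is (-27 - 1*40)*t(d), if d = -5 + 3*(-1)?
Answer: -3752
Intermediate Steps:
d = -8 (d = -5 - 3 = -8)
t(n) = n + n**2
(-27 - 1*40)*t(d) = (-27 - 1*40)*(-8*(1 - 8)) = (-27 - 40)*(-8*(-7)) = -67*56 = -3752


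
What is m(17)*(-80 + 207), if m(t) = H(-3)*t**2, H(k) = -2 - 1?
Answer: -110109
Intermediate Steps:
H(k) = -3
m(t) = -3*t**2
m(17)*(-80 + 207) = (-3*17**2)*(-80 + 207) = -3*289*127 = -867*127 = -110109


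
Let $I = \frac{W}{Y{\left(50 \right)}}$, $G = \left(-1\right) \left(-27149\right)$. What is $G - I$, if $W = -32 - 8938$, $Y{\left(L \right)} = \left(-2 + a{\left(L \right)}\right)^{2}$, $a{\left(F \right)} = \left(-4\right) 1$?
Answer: $\frac{164389}{6} \approx 27398.0$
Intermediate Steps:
$a{\left(F \right)} = -4$
$Y{\left(L \right)} = 36$ ($Y{\left(L \right)} = \left(-2 - 4\right)^{2} = \left(-6\right)^{2} = 36$)
$W = -8970$ ($W = -32 - 8938 = -8970$)
$G = 27149$
$I = - \frac{1495}{6}$ ($I = - \frac{8970}{36} = \left(-8970\right) \frac{1}{36} = - \frac{1495}{6} \approx -249.17$)
$G - I = 27149 - - \frac{1495}{6} = 27149 + \frac{1495}{6} = \frac{164389}{6}$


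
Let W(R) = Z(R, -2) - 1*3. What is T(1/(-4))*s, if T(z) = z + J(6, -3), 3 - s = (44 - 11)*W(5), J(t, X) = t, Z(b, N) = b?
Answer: -1449/4 ≈ -362.25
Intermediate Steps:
W(R) = -3 + R (W(R) = R - 1*3 = R - 3 = -3 + R)
s = -63 (s = 3 - (44 - 11)*(-3 + 5) = 3 - 33*2 = 3 - 1*66 = 3 - 66 = -63)
T(z) = 6 + z (T(z) = z + 6 = 6 + z)
T(1/(-4))*s = (6 + 1/(-4))*(-63) = (6 - 1/4)*(-63) = (23/4)*(-63) = -1449/4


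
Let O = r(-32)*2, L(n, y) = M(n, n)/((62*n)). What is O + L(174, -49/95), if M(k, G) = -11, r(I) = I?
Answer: -690443/10788 ≈ -64.001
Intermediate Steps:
L(n, y) = -11/(62*n) (L(n, y) = -11*1/(62*n) = -11/(62*n))
O = -64 (O = -32*2 = -64)
O + L(174, -49/95) = -64 - 11/62/174 = -64 - 11/62*1/174 = -64 - 11/10788 = -690443/10788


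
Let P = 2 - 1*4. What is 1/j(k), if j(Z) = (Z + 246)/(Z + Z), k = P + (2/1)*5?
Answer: 8/127 ≈ 0.062992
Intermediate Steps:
P = -2 (P = 2 - 4 = -2)
k = 8 (k = -2 + (2/1)*5 = -2 + (2*1)*5 = -2 + 2*5 = -2 + 10 = 8)
j(Z) = (246 + Z)/(2*Z) (j(Z) = (246 + Z)/((2*Z)) = (246 + Z)*(1/(2*Z)) = (246 + Z)/(2*Z))
1/j(k) = 1/((1/2)*(246 + 8)/8) = 1/((1/2)*(1/8)*254) = 1/(127/8) = 8/127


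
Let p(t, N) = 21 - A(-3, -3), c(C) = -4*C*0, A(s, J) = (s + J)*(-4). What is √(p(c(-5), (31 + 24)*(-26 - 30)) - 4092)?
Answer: 3*I*√455 ≈ 63.992*I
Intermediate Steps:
A(s, J) = -4*J - 4*s (A(s, J) = (J + s)*(-4) = -4*J - 4*s)
c(C) = 0
p(t, N) = -3 (p(t, N) = 21 - (-4*(-3) - 4*(-3)) = 21 - (12 + 12) = 21 - 1*24 = 21 - 24 = -3)
√(p(c(-5), (31 + 24)*(-26 - 30)) - 4092) = √(-3 - 4092) = √(-4095) = 3*I*√455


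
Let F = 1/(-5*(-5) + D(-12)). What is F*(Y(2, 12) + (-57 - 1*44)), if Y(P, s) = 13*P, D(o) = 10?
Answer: -15/7 ≈ -2.1429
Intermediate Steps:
F = 1/35 (F = 1/(-5*(-5) + 10) = 1/(25 + 10) = 1/35 ≈ 0.028571)
F*(Y(2, 12) + (-57 - 1*44)) = (13*2 + (-57 - 1*44))/35 = (26 + (-57 - 44))/35 = (26 - 101)/35 = (1/35)*(-75) = -15/7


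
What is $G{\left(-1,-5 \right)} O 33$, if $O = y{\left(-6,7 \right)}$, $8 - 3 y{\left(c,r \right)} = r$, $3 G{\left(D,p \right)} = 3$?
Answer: $11$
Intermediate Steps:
$G{\left(D,p \right)} = 1$ ($G{\left(D,p \right)} = \frac{1}{3} \cdot 3 = 1$)
$y{\left(c,r \right)} = \frac{8}{3} - \frac{r}{3}$
$O = \frac{1}{3}$ ($O = \frac{8}{3} - \frac{7}{3} = \frac{1}{3} \approx 0.33333$)
$G{\left(-1,-5 \right)} O 33 = 1 \cdot \frac{1}{3} \cdot 33 = \frac{1}{3} \cdot 33 = 11$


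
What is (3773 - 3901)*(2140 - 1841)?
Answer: -38272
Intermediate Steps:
(3773 - 3901)*(2140 - 1841) = -128*299 = -38272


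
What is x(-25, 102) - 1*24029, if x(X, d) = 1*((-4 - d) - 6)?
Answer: -24141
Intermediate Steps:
x(X, d) = -10 - d (x(X, d) = 1*(-10 - d) = -10 - d)
x(-25, 102) - 1*24029 = (-10 - 1*102) - 1*24029 = (-10 - 102) - 24029 = -112 - 24029 = -24141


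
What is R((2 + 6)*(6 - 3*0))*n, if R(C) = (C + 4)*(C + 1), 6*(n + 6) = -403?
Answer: -559286/3 ≈ -1.8643e+5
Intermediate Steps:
n = -439/6 (n = -6 + (1/6)*(-403) = -6 - 403/6 = -439/6 ≈ -73.167)
R(C) = (1 + C)*(4 + C) (R(C) = (4 + C)*(1 + C) = (1 + C)*(4 + C))
R((2 + 6)*(6 - 3*0))*n = (4 + ((2 + 6)*(6 - 3*0))**2 + 5*((2 + 6)*(6 - 3*0)))*(-439/6) = (4 + (8*(6 + 0))**2 + 5*(8*(6 + 0)))*(-439/6) = (4 + (8*6)**2 + 5*(8*6))*(-439/6) = (4 + 48**2 + 5*48)*(-439/6) = (4 + 2304 + 240)*(-439/6) = 2548*(-439/6) = -559286/3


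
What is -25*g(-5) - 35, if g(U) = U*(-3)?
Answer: -410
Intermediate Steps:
g(U) = -3*U
-25*g(-5) - 35 = -(-75)*(-5) - 35 = -25*15 - 35 = -375 - 35 = -410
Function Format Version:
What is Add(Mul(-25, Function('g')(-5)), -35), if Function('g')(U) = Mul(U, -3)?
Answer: -410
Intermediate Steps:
Function('g')(U) = Mul(-3, U)
Add(Mul(-25, Function('g')(-5)), -35) = Add(Mul(-25, Mul(-3, -5)), -35) = Add(Mul(-25, 15), -35) = Add(-375, -35) = -410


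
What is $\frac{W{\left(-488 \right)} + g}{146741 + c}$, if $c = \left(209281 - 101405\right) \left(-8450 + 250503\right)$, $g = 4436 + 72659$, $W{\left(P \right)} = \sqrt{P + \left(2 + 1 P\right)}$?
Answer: $\frac{77095}{26111856169} + \frac{i \sqrt{974}}{26111856169} \approx 2.9525 \cdot 10^{-6} + 1.1952 \cdot 10^{-9} i$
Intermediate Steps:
$W{\left(P \right)} = \sqrt{2 + 2 P}$ ($W{\left(P \right)} = \sqrt{P + \left(2 + P\right)} = \sqrt{2 + 2 P}$)
$g = 77095$
$c = 26111709428$ ($c = 107876 \cdot 242053 = 26111709428$)
$\frac{W{\left(-488 \right)} + g}{146741 + c} = \frac{\sqrt{2 + 2 \left(-488\right)} + 77095}{146741 + 26111709428} = \frac{\sqrt{2 - 976} + 77095}{26111856169} = \left(\sqrt{-974} + 77095\right) \frac{1}{26111856169} = \left(i \sqrt{974} + 77095\right) \frac{1}{26111856169} = \left(77095 + i \sqrt{974}\right) \frac{1}{26111856169} = \frac{77095}{26111856169} + \frac{i \sqrt{974}}{26111856169}$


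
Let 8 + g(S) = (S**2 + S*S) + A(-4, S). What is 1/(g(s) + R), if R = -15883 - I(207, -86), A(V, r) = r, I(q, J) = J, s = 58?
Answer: -1/9019 ≈ -0.00011088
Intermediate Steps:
g(S) = -8 + S + 2*S**2 (g(S) = -8 + ((S**2 + S*S) + S) = -8 + ((S**2 + S**2) + S) = -8 + (2*S**2 + S) = -8 + (S + 2*S**2) = -8 + S + 2*S**2)
R = -15797 (R = -15883 - 1*(-86) = -15883 + 86 = -15797)
1/(g(s) + R) = 1/((-8 + 58 + 2*58**2) - 15797) = 1/((-8 + 58 + 2*3364) - 15797) = 1/((-8 + 58 + 6728) - 15797) = 1/(6778 - 15797) = 1/(-9019) = -1/9019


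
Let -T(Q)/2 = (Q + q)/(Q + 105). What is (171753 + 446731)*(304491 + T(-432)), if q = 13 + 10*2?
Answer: 20527021952452/109 ≈ 1.8832e+11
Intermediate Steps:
q = 33 (q = 13 + 20 = 33)
T(Q) = -2*(33 + Q)/(105 + Q) (T(Q) = -2*(Q + 33)/(Q + 105) = -2*(33 + Q)/(105 + Q))
(171753 + 446731)*(304491 + T(-432)) = (171753 + 446731)*(304491 + 2*(-33 - 1*(-432))/(105 - 432)) = 618484*(304491 + 2*(-33 + 432)/(-327)) = 618484*(304491 + 2*(-1/327)*399) = 618484*(304491 - 266/109) = 618484*(33189253/109) = 20527021952452/109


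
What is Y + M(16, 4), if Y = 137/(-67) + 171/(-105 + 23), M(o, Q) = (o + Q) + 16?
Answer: 175093/5494 ≈ 31.870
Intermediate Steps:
M(o, Q) = 16 + Q + o (M(o, Q) = (Q + o) + 16 = 16 + Q + o)
Y = -22691/5494 (Y = 137*(-1/67) + 171/(-82) = -137/67 + 171*(-1/82) = -137/67 - 171/82 = -22691/5494 ≈ -4.1301)
Y + M(16, 4) = -22691/5494 + (16 + 4 + 16) = -22691/5494 + 36 = 175093/5494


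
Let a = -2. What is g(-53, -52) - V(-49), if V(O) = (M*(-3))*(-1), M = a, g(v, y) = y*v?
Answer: 2762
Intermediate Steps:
g(v, y) = v*y
M = -2
V(O) = -6 (V(O) = -2*(-3)*(-1) = 6*(-1) = -6)
g(-53, -52) - V(-49) = -53*(-52) - 1*(-6) = 2756 + 6 = 2762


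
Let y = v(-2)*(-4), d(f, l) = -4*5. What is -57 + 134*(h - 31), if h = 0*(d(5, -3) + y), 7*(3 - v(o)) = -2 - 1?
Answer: -4211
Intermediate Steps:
v(o) = 24/7 (v(o) = 3 - (-2 - 1)/7 = 3 - ⅐*(-3) = 3 + 3/7 = 24/7)
d(f, l) = -20
y = -96/7 (y = (24/7)*(-4) = -96/7 ≈ -13.714)
h = 0 (h = 0*(-20 - 96/7) = 0*(-236/7) = 0)
-57 + 134*(h - 31) = -57 + 134*(0 - 31) = -57 + 134*(-31) = -57 - 4154 = -4211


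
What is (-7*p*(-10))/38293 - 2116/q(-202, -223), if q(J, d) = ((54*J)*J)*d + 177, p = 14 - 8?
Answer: 206452896208/18815709404163 ≈ 0.010972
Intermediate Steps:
p = 6
q(J, d) = 177 + 54*d*J² (q(J, d) = (54*J²)*d + 177 = 54*d*J² + 177 = 177 + 54*d*J²)
(-7*p*(-10))/38293 - 2116/q(-202, -223) = (-7*6*(-10))/38293 - 2116/(177 + 54*(-223)*(-202)²) = -42*(-10)*(1/38293) - 2116/(177 + 54*(-223)*40804) = 420*(1/38293) - 2116/(177 - 491361768) = 420/38293 - 2116/(-491361591) = 420/38293 - 2116*(-1/491361591) = 420/38293 + 2116/491361591 = 206452896208/18815709404163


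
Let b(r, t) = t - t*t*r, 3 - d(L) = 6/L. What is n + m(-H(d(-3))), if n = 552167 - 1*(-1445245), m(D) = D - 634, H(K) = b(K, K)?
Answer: 1996898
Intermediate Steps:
d(L) = 3 - 6/L
b(r, t) = t - r*t² (b(r, t) = t - t²*r = t - r*t²)
H(K) = K*(1 - K²) (H(K) = K*(1 - K*K) = K*(1 - K²))
m(D) = -634 + D
n = 1997412 (n = 552167 + 1445245 = 1997412)
n + m(-H(d(-3))) = 1997412 + (-634 - ((3 - 6/(-3)) - (3 - 6/(-3))³)) = 1997412 + (-634 - ((3 - 6*(-⅓)) - (3 - 6*(-⅓))³)) = 1997412 + (-634 - ((3 + 2) - (3 + 2)³)) = 1997412 + (-634 - (5 - 1*5³)) = 1997412 + (-634 - (5 - 1*125)) = 1997412 + (-634 - (5 - 125)) = 1997412 + (-634 - 1*(-120)) = 1997412 + (-634 + 120) = 1997412 - 514 = 1996898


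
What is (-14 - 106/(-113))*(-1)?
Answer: 1476/113 ≈ 13.062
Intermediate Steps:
(-14 - 106/(-113))*(-1) = (-14 - 106*(-1/113))*(-1) = (-14 + 106/113)*(-1) = -1476/113*(-1) = 1476/113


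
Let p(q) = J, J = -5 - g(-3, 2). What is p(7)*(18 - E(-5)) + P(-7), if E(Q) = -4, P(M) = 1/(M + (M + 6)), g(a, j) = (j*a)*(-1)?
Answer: -1937/8 ≈ -242.13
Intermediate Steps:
g(a, j) = -a*j (g(a, j) = (a*j)*(-1) = -a*j)
P(M) = 1/(6 + 2*M) (P(M) = 1/(M + (6 + M)) = 1/(6 + 2*M))
J = -11 (J = -5 - (-1)*(-3)*2 = -5 - 1*6 = -5 - 6 = -11)
p(q) = -11
p(7)*(18 - E(-5)) + P(-7) = -11*(18 - 1*(-4)) + 1/(2*(3 - 7)) = -11*(18 + 4) + (½)/(-4) = -11*22 + (½)*(-¼) = -242 - ⅛ = -1937/8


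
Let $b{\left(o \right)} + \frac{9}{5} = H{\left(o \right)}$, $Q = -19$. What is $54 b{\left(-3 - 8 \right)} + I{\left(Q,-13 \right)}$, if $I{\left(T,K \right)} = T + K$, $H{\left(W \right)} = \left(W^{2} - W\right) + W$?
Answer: $\frac{32024}{5} \approx 6404.8$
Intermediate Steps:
$H{\left(W \right)} = W^{2}$
$b{\left(o \right)} = - \frac{9}{5} + o^{2}$
$I{\left(T,K \right)} = K + T$
$54 b{\left(-3 - 8 \right)} + I{\left(Q,-13 \right)} = 54 \left(- \frac{9}{5} + \left(-3 - 8\right)^{2}\right) - 32 = 54 \left(- \frac{9}{5} + \left(-11\right)^{2}\right) - 32 = 54 \left(- \frac{9}{5} + 121\right) - 32 = 54 \cdot \frac{596}{5} - 32 = \frac{32184}{5} - 32 = \frac{32024}{5}$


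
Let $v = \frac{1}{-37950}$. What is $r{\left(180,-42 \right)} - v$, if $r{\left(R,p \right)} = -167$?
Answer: $- \frac{6337649}{37950} \approx -167.0$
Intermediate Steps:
$v = - \frac{1}{37950} \approx -2.635 \cdot 10^{-5}$
$r{\left(180,-42 \right)} - v = -167 - - \frac{1}{37950} = -167 + \frac{1}{37950} = - \frac{6337649}{37950}$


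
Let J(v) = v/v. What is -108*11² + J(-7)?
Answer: -13067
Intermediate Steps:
J(v) = 1
-108*11² + J(-7) = -108*11² + 1 = -108*121 + 1 = -13068 + 1 = -13067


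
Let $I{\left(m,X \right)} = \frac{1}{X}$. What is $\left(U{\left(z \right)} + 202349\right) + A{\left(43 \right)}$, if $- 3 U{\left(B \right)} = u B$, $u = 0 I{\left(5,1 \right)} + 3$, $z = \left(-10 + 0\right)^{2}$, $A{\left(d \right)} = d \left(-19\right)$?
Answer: $201432$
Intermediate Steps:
$A{\left(d \right)} = - 19 d$
$z = 100$ ($z = \left(-10\right)^{2} = 100$)
$u = 3$ ($u = \frac{0}{1} + 3 = 0 \cdot 1 + 3 = 0 + 3 = 3$)
$U{\left(B \right)} = - B$ ($U{\left(B \right)} = - \frac{3 B}{3} = - B$)
$\left(U{\left(z \right)} + 202349\right) + A{\left(43 \right)} = \left(\left(-1\right) 100 + 202349\right) - 817 = \left(-100 + 202349\right) - 817 = 202249 - 817 = 201432$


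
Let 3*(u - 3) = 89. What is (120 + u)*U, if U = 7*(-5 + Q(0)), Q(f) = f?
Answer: -16030/3 ≈ -5343.3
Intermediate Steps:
u = 98/3 (u = 3 + (⅓)*89 = 3 + 89/3 = 98/3 ≈ 32.667)
U = -35 (U = 7*(-5 + 0) = 7*(-5) = -35)
(120 + u)*U = (120 + 98/3)*(-35) = (458/3)*(-35) = -16030/3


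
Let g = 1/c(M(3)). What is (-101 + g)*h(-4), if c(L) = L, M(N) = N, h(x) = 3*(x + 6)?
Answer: -604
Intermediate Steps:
h(x) = 18 + 3*x (h(x) = 3*(6 + x) = 18 + 3*x)
g = ⅓ (g = 1/3 = ⅓ ≈ 0.33333)
(-101 + g)*h(-4) = (-101 + ⅓)*(18 + 3*(-4)) = -302*(18 - 12)/3 = -302/3*6 = -604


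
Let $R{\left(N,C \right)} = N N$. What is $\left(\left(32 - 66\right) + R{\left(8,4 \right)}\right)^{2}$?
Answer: $900$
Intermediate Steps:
$R{\left(N,C \right)} = N^{2}$
$\left(\left(32 - 66\right) + R{\left(8,4 \right)}\right)^{2} = \left(\left(32 - 66\right) + 8^{2}\right)^{2} = \left(\left(32 - 66\right) + 64\right)^{2} = \left(-34 + 64\right)^{2} = 30^{2} = 900$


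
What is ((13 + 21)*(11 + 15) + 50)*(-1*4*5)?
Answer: -18680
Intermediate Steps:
((13 + 21)*(11 + 15) + 50)*(-1*4*5) = (34*26 + 50)*(-4*5) = (884 + 50)*(-20) = 934*(-20) = -18680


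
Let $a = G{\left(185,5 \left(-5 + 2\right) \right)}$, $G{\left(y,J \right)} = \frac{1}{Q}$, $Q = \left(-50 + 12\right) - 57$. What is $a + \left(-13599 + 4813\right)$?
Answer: $- \frac{834671}{95} \approx -8786.0$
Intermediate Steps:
$Q = -95$ ($Q = -38 - 57 = -95$)
$G{\left(y,J \right)} = - \frac{1}{95}$ ($G{\left(y,J \right)} = \frac{1}{-95} = - \frac{1}{95}$)
$a = - \frac{1}{95} \approx -0.010526$
$a + \left(-13599 + 4813\right) = - \frac{1}{95} + \left(-13599 + 4813\right) = - \frac{1}{95} - 8786 = - \frac{834671}{95}$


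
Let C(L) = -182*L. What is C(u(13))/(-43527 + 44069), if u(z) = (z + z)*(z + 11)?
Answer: -56784/271 ≈ -209.54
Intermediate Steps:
u(z) = 2*z*(11 + z) (u(z) = (2*z)*(11 + z) = 2*z*(11 + z))
C(u(13))/(-43527 + 44069) = (-364*13*(11 + 13))/(-43527 + 44069) = -364*13*24/542 = -182*624*(1/542) = -113568*1/542 = -56784/271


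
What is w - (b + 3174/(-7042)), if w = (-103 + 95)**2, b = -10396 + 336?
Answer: 35648191/3521 ≈ 10124.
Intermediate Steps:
b = -10060
w = 64 (w = (-8)**2 = 64)
w - (b + 3174/(-7042)) = 64 - (-10060 + 3174/(-7042)) = 64 - (-10060 + 3174*(-1/7042)) = 64 - (-10060 - 1587/3521) = 64 - 1*(-35422847/3521) = 64 + 35422847/3521 = 35648191/3521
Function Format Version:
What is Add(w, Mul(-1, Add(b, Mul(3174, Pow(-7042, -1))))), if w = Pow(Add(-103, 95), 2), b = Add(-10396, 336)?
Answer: Rational(35648191, 3521) ≈ 10124.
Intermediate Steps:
b = -10060
w = 64 (w = Pow(-8, 2) = 64)
Add(w, Mul(-1, Add(b, Mul(3174, Pow(-7042, -1))))) = Add(64, Mul(-1, Add(-10060, Mul(3174, Pow(-7042, -1))))) = Add(64, Mul(-1, Add(-10060, Mul(3174, Rational(-1, 7042))))) = Add(64, Mul(-1, Add(-10060, Rational(-1587, 3521)))) = Add(64, Mul(-1, Rational(-35422847, 3521))) = Add(64, Rational(35422847, 3521)) = Rational(35648191, 3521)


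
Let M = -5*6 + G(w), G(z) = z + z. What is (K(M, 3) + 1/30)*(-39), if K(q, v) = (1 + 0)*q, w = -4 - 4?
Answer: 17927/10 ≈ 1792.7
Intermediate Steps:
w = -8
G(z) = 2*z
M = -46 (M = -5*6 + 2*(-8) = -30 - 16 = -46)
K(q, v) = q (K(q, v) = 1*q = q)
(K(M, 3) + 1/30)*(-39) = (-46 + 1/30)*(-39) = -1379/30*(-39) = 17927/10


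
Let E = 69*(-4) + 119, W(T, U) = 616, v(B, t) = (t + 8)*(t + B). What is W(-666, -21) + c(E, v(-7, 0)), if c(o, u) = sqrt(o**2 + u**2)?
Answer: 616 + sqrt(27785) ≈ 782.69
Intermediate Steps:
v(B, t) = (8 + t)*(B + t)
E = -157 (E = -276 + 119 = -157)
W(-666, -21) + c(E, v(-7, 0)) = 616 + sqrt((-157)**2 + (0**2 + 8*(-7) + 8*0 - 7*0)**2) = 616 + sqrt(24649 + (0 - 56 + 0 + 0)**2) = 616 + sqrt(24649 + (-56)**2) = 616 + sqrt(24649 + 3136) = 616 + sqrt(27785)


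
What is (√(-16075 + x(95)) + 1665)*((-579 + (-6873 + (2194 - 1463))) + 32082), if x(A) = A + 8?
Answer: 42226065 + 557942*I*√33 ≈ 4.2226e+7 + 3.2051e+6*I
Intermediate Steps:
x(A) = 8 + A
(√(-16075 + x(95)) + 1665)*((-579 + (-6873 + (2194 - 1463))) + 32082) = (√(-16075 + (8 + 95)) + 1665)*((-579 + (-6873 + (2194 - 1463))) + 32082) = (√(-16075 + 103) + 1665)*((-579 + (-6873 + 731)) + 32082) = (√(-15972) + 1665)*((-579 - 6142) + 32082) = (22*I*√33 + 1665)*(-6721 + 32082) = (1665 + 22*I*√33)*25361 = 42226065 + 557942*I*√33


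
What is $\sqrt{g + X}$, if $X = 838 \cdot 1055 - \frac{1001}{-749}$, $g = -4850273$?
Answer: $\frac{i \sqrt{45408813866}}{107} \approx 1991.5 i$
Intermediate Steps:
$X = \frac{94597773}{107}$ ($X = 884090 - - \frac{143}{107} = 884090 + \frac{143}{107} = \frac{94597773}{107} \approx 8.8409 \cdot 10^{5}$)
$\sqrt{g + X} = \sqrt{-4850273 + \frac{94597773}{107}} = \sqrt{- \frac{424381438}{107}} = \frac{i \sqrt{45408813866}}{107}$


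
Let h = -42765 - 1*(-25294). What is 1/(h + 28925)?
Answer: 1/11454 ≈ 8.7306e-5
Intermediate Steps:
h = -17471 (h = -42765 + 25294 = -17471)
1/(h + 28925) = 1/(-17471 + 28925) = 1/11454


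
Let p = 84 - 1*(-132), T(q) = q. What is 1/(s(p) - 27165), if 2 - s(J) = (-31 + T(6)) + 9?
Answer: -1/27147 ≈ -3.6836e-5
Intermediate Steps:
p = 216 (p = 84 + 132 = 216)
s(J) = 18 (s(J) = 2 - ((-31 + 6) + 9) = 2 - (-25 + 9) = 2 - 1*(-16) = 2 + 16 = 18)
1/(s(p) - 27165) = 1/(18 - 27165) = 1/(-27147) = -1/27147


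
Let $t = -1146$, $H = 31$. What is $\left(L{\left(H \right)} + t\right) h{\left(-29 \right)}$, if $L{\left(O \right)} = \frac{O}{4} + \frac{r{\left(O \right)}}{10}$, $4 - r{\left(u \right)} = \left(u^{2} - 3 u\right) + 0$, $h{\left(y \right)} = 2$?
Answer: $- \frac{24493}{10} \approx -2449.3$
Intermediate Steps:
$r{\left(u \right)} = 4 - u^{2} + 3 u$ ($r{\left(u \right)} = 4 - \left(\left(u^{2} - 3 u\right) + 0\right) = 4 - \left(u^{2} - 3 u\right) = 4 - u^{2} + 3 u$)
$L{\left(O \right)} = \frac{2}{5} - \frac{O^{2}}{10} + \frac{11 O}{20}$ ($L{\left(O \right)} = \frac{O}{4} + \frac{4 - O^{2} + 3 O}{10} = O \frac{1}{4} + \left(4 - O^{2} + 3 O\right) \frac{1}{10} = \frac{O}{4} + \left(\frac{2}{5} - \frac{O^{2}}{10} + \frac{3 O}{10}\right) = \frac{2}{5} - \frac{O^{2}}{10} + \frac{11 O}{20}$)
$\left(L{\left(H \right)} + t\right) h{\left(-29 \right)} = \left(\left(\frac{2}{5} - \frac{31^{2}}{10} + \frac{11}{20} \cdot 31\right) - 1146\right) 2 = \left(\left(\frac{2}{5} - \frac{961}{10} + \frac{341}{20}\right) - 1146\right) 2 = \left(- \frac{1573}{20} - 1146\right) 2 = \left(- \frac{24493}{20}\right) 2 = - \frac{24493}{10}$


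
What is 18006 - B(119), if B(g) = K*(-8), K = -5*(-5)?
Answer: 18206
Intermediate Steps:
K = 25
B(g) = -200 (B(g) = 25*(-8) = -200)
18006 - B(119) = 18006 - 1*(-200) = 18006 + 200 = 18206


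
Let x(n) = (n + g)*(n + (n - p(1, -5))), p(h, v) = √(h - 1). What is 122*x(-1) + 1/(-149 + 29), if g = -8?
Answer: 263519/120 ≈ 2196.0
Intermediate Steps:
p(h, v) = √(-1 + h)
x(n) = 2*n*(-8 + n) (x(n) = (n - 8)*(n + (n - √(-1 + 1))) = (-8 + n)*(n + (n - √0)) = (-8 + n)*(n + (n - 1*0)) = (-8 + n)*(n + (n + 0)) = (-8 + n)*(n + n) = (-8 + n)*(2*n) = 2*n*(-8 + n))
122*x(-1) + 1/(-149 + 29) = 122*(2*(-1)*(-8 - 1)) + 1/(-149 + 29) = 122*(2*(-1)*(-9)) + 1/(-120) = 122*18 - 1/120 = 2196 - 1/120 = 263519/120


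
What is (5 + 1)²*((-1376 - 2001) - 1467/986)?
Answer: -59961402/493 ≈ -1.2163e+5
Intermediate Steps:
(5 + 1)²*((-1376 - 2001) - 1467/986) = 6²*(-3377 - 1467*1/986) = 36*(-3377 - 1467/986) = 36*(-3331189/986) = -59961402/493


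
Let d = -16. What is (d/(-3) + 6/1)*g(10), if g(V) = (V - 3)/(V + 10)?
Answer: 119/30 ≈ 3.9667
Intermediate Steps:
g(V) = (-3 + V)/(10 + V)
(d/(-3) + 6/1)*g(10) = (-16/(-3) + 6/1)*((-3 + 10)/(10 + 10)) = (-16*(-⅓) + 6*1)*(7/20) = (16/3 + 6)*((1/20)*7) = (34/3)*(7/20) = 119/30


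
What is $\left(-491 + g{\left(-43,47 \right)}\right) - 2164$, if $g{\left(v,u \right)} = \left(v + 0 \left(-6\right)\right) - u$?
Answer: $-2745$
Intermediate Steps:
$g{\left(v,u \right)} = v - u$ ($g{\left(v,u \right)} = \left(v + 0\right) - u = v - u$)
$\left(-491 + g{\left(-43,47 \right)}\right) - 2164 = \left(-491 - 90\right) - 2164 = -581 - 2164 = -2745$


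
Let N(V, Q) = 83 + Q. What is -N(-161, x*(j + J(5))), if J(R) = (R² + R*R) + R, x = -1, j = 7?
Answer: -21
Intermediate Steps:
J(R) = R + 2*R² (J(R) = (R² + R²) + R = 2*R² + R = R + 2*R²)
-N(-161, x*(j + J(5))) = -(83 - (7 + 5*(1 + 2*5))) = -(83 - (7 + 5*(1 + 10))) = -(83 - (7 + 5*11)) = -(83 - (7 + 55)) = -(83 - 1*62) = -(83 - 62) = -1*21 = -21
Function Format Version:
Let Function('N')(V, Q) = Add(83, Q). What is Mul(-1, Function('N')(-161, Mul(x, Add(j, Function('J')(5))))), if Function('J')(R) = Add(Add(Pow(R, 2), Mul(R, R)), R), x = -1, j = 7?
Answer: -21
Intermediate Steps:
Function('J')(R) = Add(R, Mul(2, Pow(R, 2))) (Function('J')(R) = Add(Add(Pow(R, 2), Pow(R, 2)), R) = Add(Mul(2, Pow(R, 2)), R) = Add(R, Mul(2, Pow(R, 2))))
Mul(-1, Function('N')(-161, Mul(x, Add(j, Function('J')(5))))) = Mul(-1, Add(83, Mul(-1, Add(7, Mul(5, Add(1, Mul(2, 5))))))) = Mul(-1, Add(83, Mul(-1, Add(7, Mul(5, Add(1, 10)))))) = Mul(-1, Add(83, Mul(-1, Add(7, Mul(5, 11))))) = Mul(-1, Add(83, Mul(-1, Add(7, 55)))) = Mul(-1, Add(83, Mul(-1, 62))) = Mul(-1, Add(83, -62)) = Mul(-1, 21) = -21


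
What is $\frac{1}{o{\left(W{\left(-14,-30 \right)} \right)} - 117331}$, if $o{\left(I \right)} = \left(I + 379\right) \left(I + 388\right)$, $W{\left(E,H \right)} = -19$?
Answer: $\frac{1}{15509} \approx 6.4479 \cdot 10^{-5}$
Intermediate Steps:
$o{\left(I \right)} = \left(379 + I\right) \left(388 + I\right)$
$\frac{1}{o{\left(W{\left(-14,-30 \right)} \right)} - 117331} = \frac{1}{\left(147052 + \left(-19\right)^{2} + 767 \left(-19\right)\right) - 117331} = \frac{1}{\left(147052 + 361 - 14573\right) + \left(-400493 + 283162\right)} = \frac{1}{132840 - 117331} = \frac{1}{15509}$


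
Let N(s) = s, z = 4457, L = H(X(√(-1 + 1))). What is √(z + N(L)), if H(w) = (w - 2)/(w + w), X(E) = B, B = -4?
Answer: √17831/2 ≈ 66.766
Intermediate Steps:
X(E) = -4
H(w) = (-2 + w)/(2*w) (H(w) = (-2 + w)/((2*w)) = (-2 + w)*(1/(2*w)) = (-2 + w)/(2*w))
L = ¾ (L = (½)*(-2 - 4)/(-4) = (½)*(-¼)*(-6) = ¾ ≈ 0.75000)
√(z + N(L)) = √(4457 + ¾) = √(17831/4) = √17831/2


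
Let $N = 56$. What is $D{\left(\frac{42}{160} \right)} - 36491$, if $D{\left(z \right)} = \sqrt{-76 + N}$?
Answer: $-36491 + 2 i \sqrt{5} \approx -36491.0 + 4.4721 i$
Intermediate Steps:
$D{\left(z \right)} = 2 i \sqrt{5}$ ($D{\left(z \right)} = \sqrt{-76 + 56} = \sqrt{-20} = 2 i \sqrt{5}$)
$D{\left(\frac{42}{160} \right)} - 36491 = 2 i \sqrt{5} - 36491 = -36491 + 2 i \sqrt{5}$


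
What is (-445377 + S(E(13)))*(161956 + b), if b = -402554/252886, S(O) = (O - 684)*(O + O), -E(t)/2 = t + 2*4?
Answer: -7871600327187783/126443 ≈ -6.2254e+10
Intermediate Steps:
E(t) = -16 - 2*t (E(t) = -2*(t + 2*4) = -2*(t + 8) = -2*(8 + t) = -16 - 2*t)
S(O) = 2*O*(-684 + O) (S(O) = (-684 + O)*(2*O) = 2*O*(-684 + O))
b = -201277/126443 (b = -402554*1/252886 = -201277/126443 ≈ -1.5918)
(-445377 + S(E(13)))*(161956 + b) = (-445377 + 2*(-16 - 2*13)*(-684 + (-16 - 2*13)))*(161956 - 201277/126443) = (-445377 + 2*(-16 - 26)*(-684 + (-16 - 26)))*(20478001231/126443) = (-445377 + 2*(-42)*(-684 - 42))*(20478001231/126443) = (-445377 + 2*(-42)*(-726))*(20478001231/126443) = (-445377 + 60984)*(20478001231/126443) = -384393*20478001231/126443 = -7871600327187783/126443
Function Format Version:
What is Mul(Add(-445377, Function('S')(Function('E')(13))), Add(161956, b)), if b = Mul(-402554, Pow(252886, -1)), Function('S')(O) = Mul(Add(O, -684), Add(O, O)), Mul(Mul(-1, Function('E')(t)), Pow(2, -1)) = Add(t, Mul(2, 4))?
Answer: Rational(-7871600327187783, 126443) ≈ -6.2254e+10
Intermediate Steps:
Function('E')(t) = Add(-16, Mul(-2, t)) (Function('E')(t) = Mul(-2, Add(t, Mul(2, 4))) = Mul(-2, Add(t, 8)) = Mul(-2, Add(8, t)) = Add(-16, Mul(-2, t)))
Function('S')(O) = Mul(2, O, Add(-684, O)) (Function('S')(O) = Mul(Add(-684, O), Mul(2, O)) = Mul(2, O, Add(-684, O)))
b = Rational(-201277, 126443) (b = Mul(-402554, Rational(1, 252886)) = Rational(-201277, 126443) ≈ -1.5918)
Mul(Add(-445377, Function('S')(Function('E')(13))), Add(161956, b)) = Mul(Add(-445377, Mul(2, Add(-16, Mul(-2, 13)), Add(-684, Add(-16, Mul(-2, 13))))), Add(161956, Rational(-201277, 126443))) = Mul(Add(-445377, Mul(2, Add(-16, -26), Add(-684, Add(-16, -26)))), Rational(20478001231, 126443)) = Mul(Add(-445377, Mul(2, -42, Add(-684, -42))), Rational(20478001231, 126443)) = Mul(Add(-445377, Mul(2, -42, -726)), Rational(20478001231, 126443)) = Mul(Add(-445377, 60984), Rational(20478001231, 126443)) = Mul(-384393, Rational(20478001231, 126443)) = Rational(-7871600327187783, 126443)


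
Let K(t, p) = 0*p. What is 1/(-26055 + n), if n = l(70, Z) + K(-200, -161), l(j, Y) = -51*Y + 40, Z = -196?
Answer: -1/16019 ≈ -6.2426e-5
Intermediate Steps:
K(t, p) = 0
l(j, Y) = 40 - 51*Y
n = 10036 (n = (40 - 51*(-196)) + 0 = (40 + 9996) + 0 = 10036 + 0 = 10036)
1/(-26055 + n) = 1/(-26055 + 10036) = 1/(-16019) = -1/16019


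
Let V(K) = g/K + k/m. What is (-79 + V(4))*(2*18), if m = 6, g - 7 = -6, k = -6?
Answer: -2871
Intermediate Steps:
g = 1 (g = 7 - 6 = 1)
V(K) = -1 + 1/K (V(K) = 1/K - 6/6 = 1/K - 6*⅙ = 1/K - 1 = -1 + 1/K)
(-79 + V(4))*(2*18) = (-79 + (1 - 1*4)/4)*(2*18) = (-79 + (1 - 4)/4)*36 = (-79 + (¼)*(-3))*36 = (-79 - ¾)*36 = -319/4*36 = -2871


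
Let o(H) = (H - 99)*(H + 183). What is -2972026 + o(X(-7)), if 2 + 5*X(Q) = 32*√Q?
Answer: -74761579/25 + 13312*I*√7/25 ≈ -2.9905e+6 + 1408.8*I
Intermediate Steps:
X(Q) = -⅖ + 32*√Q/5 (X(Q) = -⅖ + (32*√Q)/5 = -⅖ + 32*√Q/5)
o(H) = (-99 + H)*(183 + H)
-2972026 + o(X(-7)) = -2972026 + (-18117 + (-⅖ + 32*√(-7)/5)² + 84*(-⅖ + 32*√(-7)/5)) = -2972026 + (-18117 + (-⅖ + 32*(I*√7)/5)² + 84*(-⅖ + 32*(I*√7)/5)) = -2972026 + (-18117 + (-⅖ + 32*I*√7/5)² + 84*(-⅖ + 32*I*√7/5)) = -2972026 + (-18117 + (-⅖ + 32*I*√7/5)² + (-168/5 + 2688*I*√7/5)) = -2972026 + (-90753/5 + (-⅖ + 32*I*√7/5)² + 2688*I*√7/5) = -14950883/5 + (-⅖ + 32*I*√7/5)² + 2688*I*√7/5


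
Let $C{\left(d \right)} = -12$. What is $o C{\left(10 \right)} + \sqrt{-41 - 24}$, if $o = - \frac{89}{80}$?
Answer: $\frac{267}{20} + i \sqrt{65} \approx 13.35 + 8.0623 i$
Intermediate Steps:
$o = - \frac{89}{80}$ ($o = \left(-89\right) \frac{1}{80} = - \frac{89}{80} \approx -1.1125$)
$o C{\left(10 \right)} + \sqrt{-41 - 24} = \left(- \frac{89}{80}\right) \left(-12\right) + \sqrt{-41 - 24} = \frac{267}{20} + \sqrt{-65} = \frac{267}{20} + i \sqrt{65}$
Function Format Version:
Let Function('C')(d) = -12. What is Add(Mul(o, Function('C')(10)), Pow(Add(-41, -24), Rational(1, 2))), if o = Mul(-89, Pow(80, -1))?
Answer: Add(Rational(267, 20), Mul(I, Pow(65, Rational(1, 2)))) ≈ Add(13.350, Mul(8.0623, I))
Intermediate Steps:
o = Rational(-89, 80) (o = Mul(-89, Rational(1, 80)) = Rational(-89, 80) ≈ -1.1125)
Add(Mul(o, Function('C')(10)), Pow(Add(-41, -24), Rational(1, 2))) = Add(Mul(Rational(-89, 80), -12), Pow(Add(-41, -24), Rational(1, 2))) = Add(Rational(267, 20), Pow(-65, Rational(1, 2))) = Add(Rational(267, 20), Mul(I, Pow(65, Rational(1, 2))))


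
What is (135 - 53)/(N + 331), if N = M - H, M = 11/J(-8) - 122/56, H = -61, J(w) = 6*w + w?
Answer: 656/3117 ≈ 0.21046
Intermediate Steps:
J(w) = 7*w
M = -19/8 (M = 11/((7*(-8))) - 122/56 = 11/(-56) - 122*1/56 = 11*(-1/56) - 61/28 = -11/56 - 61/28 = -19/8 ≈ -2.3750)
N = 469/8 (N = -19/8 - 1*(-61) = -19/8 + 61 = 469/8 ≈ 58.625)
(135 - 53)/(N + 331) = (135 - 53)/(469/8 + 331) = 82/(3117/8) = 82*(8/3117) = 656/3117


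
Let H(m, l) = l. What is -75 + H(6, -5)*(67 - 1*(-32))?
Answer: -570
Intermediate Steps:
-75 + H(6, -5)*(67 - 1*(-32)) = -75 - 5*(67 - 1*(-32)) = -75 - 5*(67 + 32) = -75 - 5*99 = -75 - 495 = -570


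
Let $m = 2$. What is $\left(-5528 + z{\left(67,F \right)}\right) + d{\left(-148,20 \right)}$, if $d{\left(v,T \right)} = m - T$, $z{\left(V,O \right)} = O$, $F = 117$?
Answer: $-5429$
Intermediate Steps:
$d{\left(v,T \right)} = 2 - T$
$\left(-5528 + z{\left(67,F \right)}\right) + d{\left(-148,20 \right)} = \left(-5528 + 117\right) + \left(2 - 20\right) = -5411 + \left(2 - 20\right) = -5411 - 18 = -5429$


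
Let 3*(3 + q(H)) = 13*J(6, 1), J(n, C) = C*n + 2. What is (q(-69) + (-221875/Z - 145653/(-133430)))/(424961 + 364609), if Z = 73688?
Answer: 438721162921/11644803197953200 ≈ 3.7675e-5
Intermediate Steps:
J(n, C) = 2 + C*n
q(H) = 95/3 (q(H) = -3 + (13*(2 + 1*6))/3 = -3 + (13*(2 + 6))/3 = -3 + (13*8)/3 = -3 + (⅓)*104 = -3 + 104/3 = 95/3)
(q(-69) + (-221875/Z - 145653/(-133430)))/(424961 + 364609) = (95/3 + (-221875/73688 - 145653/(-133430)))/(424961 + 364609) = (95/3 + (-221875*1/73688 - 145653*(-1/133430)))/789570 = (95/3 + (-221875/73688 + 145653/133430))*(1/789570) = (95/3 - 9435951493/4916094920)*(1/789570) = (438721162921/14748284760)*(1/789570) = 438721162921/11644803197953200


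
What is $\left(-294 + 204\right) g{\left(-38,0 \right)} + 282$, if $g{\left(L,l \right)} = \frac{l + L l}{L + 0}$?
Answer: $282$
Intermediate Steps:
$g{\left(L,l \right)} = \frac{l + L l}{L}$
$\left(-294 + 204\right) g{\left(-38,0 \right)} + 282 = \left(-294 + 204\right) \left(0 + \frac{0}{-38}\right) + 282 = - 90 \left(0 + 0 \left(- \frac{1}{38}\right)\right) + 282 = - 90 \left(0 + 0\right) + 282 = \left(-90\right) 0 + 282 = 0 + 282 = 282$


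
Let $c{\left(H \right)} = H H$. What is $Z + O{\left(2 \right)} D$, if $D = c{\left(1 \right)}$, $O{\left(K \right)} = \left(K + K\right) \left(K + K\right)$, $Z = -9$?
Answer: $7$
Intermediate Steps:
$c{\left(H \right)} = H^{2}$
$O{\left(K \right)} = 4 K^{2}$ ($O{\left(K \right)} = 2 K 2 K = 4 K^{2}$)
$D = 1$ ($D = 1^{2} = 1$)
$Z + O{\left(2 \right)} D = -9 + 4 \cdot 2^{2} \cdot 1 = -9 + 4 \cdot 4 \cdot 1 = -9 + 16 \cdot 1 = -9 + 16 = 7$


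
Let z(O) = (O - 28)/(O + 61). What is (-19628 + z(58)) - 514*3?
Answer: -2519200/119 ≈ -21170.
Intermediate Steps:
z(O) = (-28 + O)/(61 + O)
(-19628 + z(58)) - 514*3 = (-19628 + (-28 + 58)/(61 + 58)) - 514*3 = (-19628 + 30/119) - 1542 = -2335702/119 - 1542 = -2519200/119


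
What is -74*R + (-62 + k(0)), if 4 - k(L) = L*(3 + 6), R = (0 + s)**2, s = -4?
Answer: -1242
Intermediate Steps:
R = 16 (R = (0 - 4)**2 = (-4)**2 = 16)
k(L) = 4 - 9*L (k(L) = 4 - L*(3 + 6) = 4 - L*9 = 4 - 9*L)
-74*R + (-62 + k(0)) = -74*16 + (-62 + (4 - 9*0)) = -1184 + (-62 + (4 + 0)) = -1184 + (-62 + 4) = -1184 - 58 = -1242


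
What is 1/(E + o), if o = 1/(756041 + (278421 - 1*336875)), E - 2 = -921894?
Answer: -697587/643099874603 ≈ -1.0847e-6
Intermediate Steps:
E = -921892 (E = 2 - 921894 = -921892)
o = 1/697587 (o = 1/(756041 + (278421 - 336875)) = 1/(756041 - 58454) = 1/697587 ≈ 1.4335e-6)
1/(E + o) = 1/(-921892 + 1/697587) = 1/(-643099874603/697587) = -697587/643099874603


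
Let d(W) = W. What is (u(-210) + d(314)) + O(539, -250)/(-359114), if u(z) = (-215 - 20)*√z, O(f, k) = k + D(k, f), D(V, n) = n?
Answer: 112761507/359114 - 235*I*√210 ≈ 314.0 - 3405.5*I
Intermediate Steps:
O(f, k) = f + k (O(f, k) = k + f = f + k)
u(z) = -235*√z
(u(-210) + d(314)) + O(539, -250)/(-359114) = (-235*I*√210 + 314) + (539 - 250)/(-359114) = (-235*I*√210 + 314) + 289*(-1/359114) = (-235*I*√210 + 314) - 289/359114 = (314 - 235*I*√210) - 289/359114 = 112761507/359114 - 235*I*√210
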